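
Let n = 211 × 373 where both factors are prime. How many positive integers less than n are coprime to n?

For distinct primes, φ(pq) = (p−1)(q−1) = 210 × 372 = 78120.

78120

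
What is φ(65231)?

Factor 65231: 65231 = 37 · 41 · 43.
φ(65231) = 65231 · (1 − 1/37) · (1 − 1/41) · (1 − 1/43)
       = 65231 · 60480/65231 = 60480.

60480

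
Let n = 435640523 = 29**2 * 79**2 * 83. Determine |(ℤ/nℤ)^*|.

φ(435640523) = 435640523 · (1 − 1/29) · (1 − 1/79) · (1 − 1/83)
       = 435640523 · 179088/190153 = 410290608.

410290608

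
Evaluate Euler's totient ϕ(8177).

6912

First factor: 8177 = 13 · 17 · 37.
φ(8177) = 8177 · (1 − 1/13) · (1 − 1/17) · (1 − 1/37)
       = 8177 · 6912/8177 = 6912.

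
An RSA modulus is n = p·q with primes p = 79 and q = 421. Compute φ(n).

32760

φ(79) = 79 − 1 = 78.
φ(421) = 421 − 1 = 420.
Since φ is multiplicative, φ(33259) = 78 · 420 = 32760.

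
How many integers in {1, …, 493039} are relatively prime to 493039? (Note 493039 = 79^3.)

φ(493039) = 493039 · (1 − 1/79)
       = 493039 · 78/79 = 486798.

486798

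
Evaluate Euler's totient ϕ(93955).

66528

Factor 93955: 93955 = 5 * 19 * 23 * 43.
φ(93955) = 93955 · (1 − 1/5) · (1 − 1/19) · (1 − 1/23) · (1 − 1/43)
       = 93955 · 66528/93955 = 66528.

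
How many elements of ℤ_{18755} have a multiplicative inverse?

Prime factorization: 18755 = 5 * 11^2 * 31.
φ(5) = 5 − 1 = 4.
φ(11^2) = 11^1·(11−1) = 11·10 = 110.
φ(31) = 31 − 1 = 30.
Multiply: 4 · 110 · 30 = 13200.

13200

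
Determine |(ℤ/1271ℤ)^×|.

1200

Factor 1271: 1271 = 31 * 41.
φ(31) = 31 − 1 = 30.
φ(41) = 41 − 1 = 40.
Since φ is multiplicative, φ(1271) = 30 · 40 = 1200.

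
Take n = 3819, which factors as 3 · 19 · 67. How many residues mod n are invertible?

2376

φ(3) = 3 − 1 = 2.
φ(19) = 19 − 1 = 18.
φ(67) = 67 − 1 = 66.
Since φ is multiplicative, φ(3819) = 2 · 18 · 66 = 2376.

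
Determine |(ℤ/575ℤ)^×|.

440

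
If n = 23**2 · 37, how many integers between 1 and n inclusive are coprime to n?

18216

φ(23^2) = 23^2 − 23^1 = 529 − 23 = 506.
φ(37) = 37 − 1 = 36.
Multiply: 506 · 36 = 18216.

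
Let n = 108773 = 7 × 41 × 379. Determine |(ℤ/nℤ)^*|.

φ(7) = 7 − 1 = 6.
φ(41) = 41 − 1 = 40.
φ(379) = 379 − 1 = 378.
Multiply: 6 · 40 · 378 = 90720.

90720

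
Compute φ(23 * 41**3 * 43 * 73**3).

23838443354880

φ(26516514809773) = 26516514809773 · (1 − 1/23) · (1 − 1/41) · (1 − 1/43) · (1 − 1/73)
       = 26516514809773 · 2661120/2960077 = 23838443354880.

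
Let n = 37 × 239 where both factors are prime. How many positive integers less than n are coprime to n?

8568

φ(n) = (p − 1)(q − 1) = (37−1)(239−1) = 36·238 = 8568.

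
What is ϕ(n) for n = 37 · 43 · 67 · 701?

φ(37) = 37 − 1 = 36.
φ(43) = 43 − 1 = 42.
φ(67) = 67 − 1 = 66.
φ(701) = 701 − 1 = 700.
Since φ is multiplicative, φ(74724497) = 36 · 42 · 66 · 700 = 69854400.

69854400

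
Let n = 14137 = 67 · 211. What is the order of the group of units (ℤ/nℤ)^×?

φ(14137) = 14137 · (1 − 1/67) · (1 − 1/211)
       = 14137 · 13860/14137 = 13860.

13860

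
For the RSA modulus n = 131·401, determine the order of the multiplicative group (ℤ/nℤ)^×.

52000

φ(131) = 131 − 1 = 130.
φ(401) = 401 − 1 = 400.
φ(52531) = 130 × 400 = 52000.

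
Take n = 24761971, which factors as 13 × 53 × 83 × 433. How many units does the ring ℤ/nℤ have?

φ(24761971) = 24761971 · (1 − 1/13) · (1 − 1/53) · (1 − 1/83) · (1 − 1/433)
       = 24761971 · 22104576/24761971 = 22104576.

22104576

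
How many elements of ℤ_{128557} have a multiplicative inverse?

100800

First factor: 128557 = 11 · 13 · 29 · 31.
φ(128557) = 128557 · (1 − 1/11) · (1 − 1/13) · (1 − 1/29) · (1 − 1/31)
       = 128557 · 100800/128557 = 100800.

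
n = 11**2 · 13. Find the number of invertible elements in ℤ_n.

φ(1573) = 1573 · (1 − 1/11) · (1 − 1/13)
       = 1573 · 120/143 = 1320.

1320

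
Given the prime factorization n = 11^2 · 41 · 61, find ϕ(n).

264000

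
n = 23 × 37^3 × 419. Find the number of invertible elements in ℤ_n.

453215664

φ(23) = 23 − 1 = 22.
φ(37^3) = 37^3 − 37^2 = 50653 − 1369 = 49284.
φ(419) = 419 − 1 = 418.
φ(488142961) = 22 × 49284 × 418 = 453215664.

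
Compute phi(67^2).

φ(67^2) = 67^1·(67−1) = 67·66 = 4422.

4422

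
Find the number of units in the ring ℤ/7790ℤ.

2880

7790 = 2 * 5 * 19 * 41.
φ(2) = 2 − 1 = 1.
φ(5) = 5 − 1 = 4.
φ(19) = 19 − 1 = 18.
φ(41) = 41 − 1 = 40.
Multiply: 1 · 4 · 18 · 40 = 2880.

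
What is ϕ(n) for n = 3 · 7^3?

φ(3) = 3 − 1 = 2.
φ(7^3) = 7^3 − 7^2 = 343 − 49 = 294.
φ(1029) = 2 × 294 = 588.

588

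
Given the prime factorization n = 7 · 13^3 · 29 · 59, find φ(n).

19760832

φ(7) = 7 − 1 = 6.
φ(13^3) = 13^2·(13−1) = 169·12 = 2028.
φ(29) = 29 − 1 = 28.
φ(59) = 59 − 1 = 58.
Multiply: 6 · 2028 · 28 · 58 = 19760832.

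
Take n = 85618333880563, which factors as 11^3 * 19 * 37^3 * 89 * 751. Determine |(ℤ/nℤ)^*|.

70844764320000

φ(85618333880563) = 85618333880563 · (1 − 1/11) · (1 − 1/19) · (1 − 1/37) · (1 − 1/89) · (1 − 1/751)
       = 85618333880563 · 427680000/516865987 = 70844764320000.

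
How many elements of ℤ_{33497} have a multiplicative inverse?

30240

33497 = 19 × 41 × 43.
φ(19) = 19 − 1 = 18.
φ(41) = 41 − 1 = 40.
φ(43) = 43 − 1 = 42.
Since φ is multiplicative, φ(33497) = 18 · 40 · 42 = 30240.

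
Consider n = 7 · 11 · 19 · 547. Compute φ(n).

589680

φ(800261) = 800261 · (1 − 1/7) · (1 − 1/11) · (1 − 1/19) · (1 − 1/547)
       = 800261 · 589680/800261 = 589680.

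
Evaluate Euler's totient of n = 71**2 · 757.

φ(71^2) = 71^1·(71−1) = 71·70 = 4970.
φ(757) = 757 − 1 = 756.
φ(3816037) = 4970 × 756 = 3757320.

3757320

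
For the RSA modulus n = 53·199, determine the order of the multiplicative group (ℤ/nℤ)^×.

10296

φ(pq) = (p−1)(q−1) = 52 · 198 = 10296.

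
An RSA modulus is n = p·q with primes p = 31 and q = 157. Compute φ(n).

4680

φ(4867) = 4867 · (1 − 1/31) · (1 − 1/157)
       = 4867 · 4680/4867 = 4680.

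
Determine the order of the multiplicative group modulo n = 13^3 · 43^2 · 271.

988893360

φ(1100870563) = 1100870563 · (1 − 1/13) · (1 − 1/43) · (1 − 1/271)
       = 1100870563 · 136080/151489 = 988893360.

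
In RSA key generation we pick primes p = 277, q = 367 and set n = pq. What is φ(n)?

101016

φ(n) = (p − 1)(q − 1) = (277−1)(367−1) = 276·366 = 101016.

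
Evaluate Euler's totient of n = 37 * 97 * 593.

2045952

φ(37) = 37 − 1 = 36.
φ(97) = 97 − 1 = 96.
φ(593) = 593 − 1 = 592.
Multiply: 36 · 96 · 592 = 2045952.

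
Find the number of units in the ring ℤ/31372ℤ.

13200

First factor: 31372 = 2**2 × 11 × 23 × 31.
φ(31372) = 31372 · (1 − 1/2) · (1 − 1/11) · (1 − 1/23) · (1 − 1/31)
       = 31372 · 6600/15686 = 13200.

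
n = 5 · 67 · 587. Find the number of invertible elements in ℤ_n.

154704

φ(196645) = 196645 · (1 − 1/5) · (1 − 1/67) · (1 − 1/587)
       = 196645 · 154704/196645 = 154704.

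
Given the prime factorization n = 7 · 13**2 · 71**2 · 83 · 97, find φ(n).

36619914240

φ(7) = 7 − 1 = 6.
φ(13^2) = 13^1·(13−1) = 13·12 = 156.
φ(71^2) = 71^1·(71−1) = 71·70 = 4970.
φ(83) = 83 − 1 = 82.
φ(97) = 97 − 1 = 96.
Multiply: 6 · 156 · 4970 · 82 · 96 = 36619914240.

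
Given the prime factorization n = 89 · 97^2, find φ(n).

φ(837401) = 837401 · (1 − 1/89) · (1 − 1/97)
       = 837401 · 8448/8633 = 819456.

819456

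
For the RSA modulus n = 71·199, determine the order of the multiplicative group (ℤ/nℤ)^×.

13860

φ(pq) = (p−1)(q−1) = 70 · 198 = 13860.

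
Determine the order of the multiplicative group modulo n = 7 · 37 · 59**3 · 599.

φ(7) = 7 − 1 = 6.
φ(37) = 37 − 1 = 36.
φ(59^3) = 59^2·(59−1) = 3481·58 = 201898.
φ(599) = 599 − 1 = 598.
Since φ is multiplicative, φ(31862703439) = 6 · 36 · 201898 · 598 = 26078760864.

26078760864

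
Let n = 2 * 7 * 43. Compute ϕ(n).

252

φ(602) = 602 · (1 − 1/2) · (1 − 1/7) · (1 − 1/43)
       = 602 · 252/602 = 252.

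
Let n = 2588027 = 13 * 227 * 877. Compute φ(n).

φ(13) = 13 − 1 = 12.
φ(227) = 227 − 1 = 226.
φ(877) = 877 − 1 = 876.
Multiply: 12 · 226 · 876 = 2375712.

2375712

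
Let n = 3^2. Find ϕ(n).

φ(9) = 9 · (1 − 1/3)
       = 9 · 2/3 = 6.

6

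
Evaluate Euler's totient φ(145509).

74880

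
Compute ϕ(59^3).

201898

φ(59^3) = 59^2·(59−1) = 3481·58 = 201898.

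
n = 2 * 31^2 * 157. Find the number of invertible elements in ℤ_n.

145080

φ(2) = 2 − 1 = 1.
φ(31^2) = 31^2 − 31^1 = 961 − 31 = 930.
φ(157) = 157 − 1 = 156.
φ(301754) = 1 × 930 × 156 = 145080.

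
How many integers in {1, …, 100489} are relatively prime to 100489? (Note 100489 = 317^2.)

φ(317^2) = 317^1·(317−1) = 317·316 = 100172.

100172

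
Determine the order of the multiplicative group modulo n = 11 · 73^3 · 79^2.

23642854560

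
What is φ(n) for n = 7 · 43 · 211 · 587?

φ(7) = 7 − 1 = 6.
φ(43) = 43 − 1 = 42.
φ(211) = 211 − 1 = 210.
φ(587) = 587 − 1 = 586.
Since φ is multiplicative, φ(37280957) = 6 · 42 · 210 · 586 = 31011120.

31011120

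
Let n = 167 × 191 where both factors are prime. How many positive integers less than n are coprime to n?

31540

φ(167) = 167 − 1 = 166.
φ(191) = 191 − 1 = 190.
φ(31897) = 166 × 190 = 31540.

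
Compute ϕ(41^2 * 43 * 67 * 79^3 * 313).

φ(41^2) = 41^1·(41−1) = 41·40 = 1640.
φ(43) = 43 − 1 = 42.
φ(67) = 67 − 1 = 66.
φ(79^3) = 79^2·(79−1) = 6241·78 = 486798.
φ(313) = 313 − 1 = 312.
Multiply: 1640 · 42 · 66 · 486798 · 312 = 690463067374080.

690463067374080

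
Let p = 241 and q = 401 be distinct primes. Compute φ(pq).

96000

φ(pq) = (p−1)(q−1) = 240 · 400 = 96000.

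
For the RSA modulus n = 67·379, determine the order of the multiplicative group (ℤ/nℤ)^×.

24948

φ(n) = (p − 1)(q − 1) = (67−1)(379−1) = 66·378 = 24948.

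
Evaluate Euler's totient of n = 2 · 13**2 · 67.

10296

φ(22646) = 22646 · (1 − 1/2) · (1 − 1/13) · (1 − 1/67)
       = 22646 · 792/1742 = 10296.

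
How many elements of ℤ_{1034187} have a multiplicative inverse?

First factor: 1034187 = 3 × 7 × 11**3 × 37.
φ(3) = 3 − 1 = 2.
φ(7) = 7 − 1 = 6.
φ(11^3) = 11^2·(11−1) = 121·10 = 1210.
φ(37) = 37 − 1 = 36.
φ(1034187) = 2 × 6 × 1210 × 36 = 522720.

522720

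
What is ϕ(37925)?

28800

Factor 37925: 37925 = 5**2 × 37 × 41.
φ(5^2) = 5^2 − 5^1 = 25 − 5 = 20.
φ(37) = 37 − 1 = 36.
φ(41) = 41 − 1 = 40.
Multiply: 20 · 36 · 40 = 28800.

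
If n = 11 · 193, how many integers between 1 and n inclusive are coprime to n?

1920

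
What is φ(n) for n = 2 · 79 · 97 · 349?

φ(5348774) = 5348774 · (1 − 1/2) · (1 − 1/79) · (1 − 1/97) · (1 − 1/349)
       = 5348774 · 2605824/5348774 = 2605824.

2605824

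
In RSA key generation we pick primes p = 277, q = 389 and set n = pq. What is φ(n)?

107088

φ(107753) = 107753 · (1 − 1/277) · (1 − 1/389)
       = 107753 · 107088/107753 = 107088.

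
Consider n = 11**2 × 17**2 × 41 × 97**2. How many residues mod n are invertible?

11144601600

φ(13489956161) = 13489956161 · (1 − 1/11) · (1 − 1/17) · (1 − 1/41) · (1 − 1/97)
       = 13489956161 · 614400/743699 = 11144601600.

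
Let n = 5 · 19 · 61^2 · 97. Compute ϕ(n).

φ(34289015) = 34289015 · (1 − 1/5) · (1 − 1/19) · (1 − 1/61) · (1 − 1/97)
       = 34289015 · 414720/562115 = 25297920.

25297920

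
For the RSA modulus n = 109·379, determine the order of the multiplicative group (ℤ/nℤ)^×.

40824

For distinct primes, φ(pq) = (p−1)(q−1) = 108 × 378 = 40824.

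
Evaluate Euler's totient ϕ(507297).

263424

First factor: 507297 = 3 × 7^3 × 17 × 29.
φ(507297) = 507297 · (1 − 1/3) · (1 − 1/7) · (1 − 1/17) · (1 − 1/29)
       = 507297 · 5376/10353 = 263424.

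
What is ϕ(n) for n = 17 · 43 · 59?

38976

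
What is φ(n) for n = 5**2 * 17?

φ(425) = 425 · (1 − 1/5) · (1 − 1/17)
       = 425 · 64/85 = 320.

320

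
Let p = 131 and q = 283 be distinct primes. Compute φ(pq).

φ(pq) = (p−1)(q−1) = 130 · 282 = 36660.

36660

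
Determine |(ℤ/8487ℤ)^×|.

5280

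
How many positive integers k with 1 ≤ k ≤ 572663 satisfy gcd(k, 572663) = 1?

423360

First factor: 572663 = 7^2 * 13 * 29 * 31.
φ(7^2) = 7^2 − 7^1 = 49 − 7 = 42.
φ(13) = 13 − 1 = 12.
φ(29) = 29 − 1 = 28.
φ(31) = 31 − 1 = 30.
Since φ is multiplicative, φ(572663) = 42 · 12 · 28 · 30 = 423360.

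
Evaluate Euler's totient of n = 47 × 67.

φ(3149) = 3149 · (1 − 1/47) · (1 − 1/67)
       = 3149 · 3036/3149 = 3036.

3036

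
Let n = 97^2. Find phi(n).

9312

φ(97^2) = 97^2 − 97^1 = 9409 − 97 = 9312.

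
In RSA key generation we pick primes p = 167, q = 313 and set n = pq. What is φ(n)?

φ(n) = (p − 1)(q − 1) = (167−1)(313−1) = 166·312 = 51792.

51792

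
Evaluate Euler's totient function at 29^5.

φ(20511149) = 20511149 · (1 − 1/29)
       = 20511149 · 28/29 = 19803868.

19803868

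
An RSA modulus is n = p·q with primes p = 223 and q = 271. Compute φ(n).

φ(pq) = (p−1)(q−1) = 222 · 270 = 59940.

59940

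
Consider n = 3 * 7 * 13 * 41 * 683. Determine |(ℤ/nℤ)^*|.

φ(3) = 3 − 1 = 2.
φ(7) = 7 − 1 = 6.
φ(13) = 13 − 1 = 12.
φ(41) = 41 − 1 = 40.
φ(683) = 683 − 1 = 682.
φ(7644819) = 2 × 6 × 12 × 40 × 682 = 3928320.

3928320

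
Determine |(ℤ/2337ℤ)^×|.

First factor: 2337 = 3 × 19 × 41.
φ(2337) = 2337 · (1 − 1/3) · (1 − 1/19) · (1 − 1/41)
       = 2337 · 1440/2337 = 1440.

1440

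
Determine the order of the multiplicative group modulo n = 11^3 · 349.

φ(11^3) = 11^2·(11−1) = 121·10 = 1210.
φ(349) = 349 − 1 = 348.
Since φ is multiplicative, φ(464519) = 1210 · 348 = 421080.

421080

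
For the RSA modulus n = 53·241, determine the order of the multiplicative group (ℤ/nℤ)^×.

12480

φ(12773) = 12773 · (1 − 1/53) · (1 − 1/241)
       = 12773 · 12480/12773 = 12480.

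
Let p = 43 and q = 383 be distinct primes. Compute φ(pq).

For distinct primes, φ(pq) = (p−1)(q−1) = 42 × 382 = 16044.

16044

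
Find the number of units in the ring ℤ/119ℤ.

Prime factorization: 119 = 7 × 17.
φ(7) = 7 − 1 = 6.
φ(17) = 17 − 1 = 16.
Multiply: 6 · 16 = 96.

96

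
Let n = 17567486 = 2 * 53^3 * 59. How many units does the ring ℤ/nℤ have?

8471944

φ(17567486) = 17567486 · (1 − 1/2) · (1 − 1/53) · (1 − 1/59)
       = 17567486 · 3016/6254 = 8471944.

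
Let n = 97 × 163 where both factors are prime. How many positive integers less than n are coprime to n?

For distinct primes, φ(pq) = (p−1)(q−1) = 96 × 162 = 15552.

15552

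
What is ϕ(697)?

640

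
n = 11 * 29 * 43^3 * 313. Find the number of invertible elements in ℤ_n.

6784202880

φ(11) = 11 − 1 = 10.
φ(29) = 29 − 1 = 28.
φ(43^3) = 43^3 − 43^2 = 79507 − 1849 = 77658.
φ(313) = 313 − 1 = 312.
φ(7938535429) = 10 × 28 × 77658 × 312 = 6784202880.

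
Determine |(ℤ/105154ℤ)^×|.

42336

First factor: 105154 = 2 × 7^2 × 29 × 37.
φ(2) = 2 − 1 = 1.
φ(7^2) = 7^2 − 7^1 = 49 − 7 = 42.
φ(29) = 29 − 1 = 28.
φ(37) = 37 − 1 = 36.
Since φ is multiplicative, φ(105154) = 1 · 42 · 28 · 36 = 42336.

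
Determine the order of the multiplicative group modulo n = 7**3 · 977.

286944

φ(7^3) = 7^3 − 7^2 = 343 − 49 = 294.
φ(977) = 977 − 1 = 976.
φ(335111) = 294 × 976 = 286944.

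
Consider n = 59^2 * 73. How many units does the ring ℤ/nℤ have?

φ(254113) = 254113 · (1 − 1/59) · (1 − 1/73)
       = 254113 · 4176/4307 = 246384.

246384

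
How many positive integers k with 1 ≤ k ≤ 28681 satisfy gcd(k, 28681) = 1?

25872

Prime factorization: 28681 = 23 · 29 · 43.
φ(28681) = 28681 · (1 − 1/23) · (1 − 1/29) · (1 − 1/43)
       = 28681 · 25872/28681 = 25872.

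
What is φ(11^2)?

110

φ(121) = 121 · (1 − 1/11)
       = 121 · 10/11 = 110.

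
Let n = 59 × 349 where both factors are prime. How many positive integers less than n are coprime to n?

φ(20591) = 20591 · (1 − 1/59) · (1 − 1/349)
       = 20591 · 20184/20591 = 20184.

20184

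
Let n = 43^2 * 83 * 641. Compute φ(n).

φ(43^2) = 43^2 − 43^1 = 1849 − 43 = 1806.
φ(83) = 83 − 1 = 82.
φ(641) = 641 − 1 = 640.
Multiply: 1806 · 82 · 640 = 94778880.

94778880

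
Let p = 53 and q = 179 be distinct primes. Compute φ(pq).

9256

For distinct primes, φ(pq) = (p−1)(q−1) = 52 × 178 = 9256.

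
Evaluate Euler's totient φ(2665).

Factor 2665: 2665 = 5 × 13 × 41.
φ(2665) = 2665 · (1 − 1/5) · (1 − 1/13) · (1 − 1/41)
       = 2665 · 1920/2665 = 1920.

1920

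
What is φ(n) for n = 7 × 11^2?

660

φ(7) = 7 − 1 = 6.
φ(11^2) = 11^2 − 11^1 = 121 − 11 = 110.
Since φ is multiplicative, φ(847) = 6 · 110 = 660.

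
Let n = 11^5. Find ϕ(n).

146410

φ(161051) = 161051 · (1 − 1/11)
       = 161051 · 10/11 = 146410.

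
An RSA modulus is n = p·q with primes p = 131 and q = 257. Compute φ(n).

33280

φ(pq) = (p−1)(q−1) = 130 · 256 = 33280.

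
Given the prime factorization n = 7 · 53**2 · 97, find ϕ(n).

φ(7) = 7 − 1 = 6.
φ(53^2) = 53^1·(53−1) = 53·52 = 2756.
φ(97) = 97 − 1 = 96.
Since φ is multiplicative, φ(1907311) = 6 · 2756 · 96 = 1587456.

1587456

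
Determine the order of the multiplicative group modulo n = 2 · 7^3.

φ(2) = 2 − 1 = 1.
φ(7^3) = 7^3 − 7^2 = 343 − 49 = 294.
Multiply: 1 · 294 = 294.

294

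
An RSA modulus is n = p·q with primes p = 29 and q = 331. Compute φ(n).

9240

φ(9599) = 9599 · (1 − 1/29) · (1 − 1/331)
       = 9599 · 9240/9599 = 9240.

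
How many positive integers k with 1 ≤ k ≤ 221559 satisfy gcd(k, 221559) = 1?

Factor 221559: 221559 = 3 · 13^2 · 19 · 23.
φ(3) = 3 − 1 = 2.
φ(13^2) = 13^2 − 13^1 = 169 − 13 = 156.
φ(19) = 19 − 1 = 18.
φ(23) = 23 − 1 = 22.
Since φ is multiplicative, φ(221559) = 2 · 156 · 18 · 22 = 123552.

123552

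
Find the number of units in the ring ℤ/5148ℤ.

Factor 5148: 5148 = 2^2 · 3^2 · 11 · 13.
φ(2^2) = 2^2 − 2^1 = 4 − 2 = 2.
φ(3^2) = 3^2 − 3^1 = 9 − 3 = 6.
φ(11) = 11 − 1 = 10.
φ(13) = 13 − 1 = 12.
Multiply: 2 · 6 · 10 · 12 = 1440.

1440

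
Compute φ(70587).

First factor: 70587 = 3**2 · 11 · 23 · 31.
φ(70587) = 70587 · (1 − 1/3) · (1 − 1/11) · (1 − 1/23) · (1 − 1/31)
       = 70587 · 13200/23529 = 39600.

39600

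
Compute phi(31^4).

893730

φ(31^4) = 31^3·(31−1) = 29791·30 = 893730.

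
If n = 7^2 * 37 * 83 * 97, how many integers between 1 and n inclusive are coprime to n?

11902464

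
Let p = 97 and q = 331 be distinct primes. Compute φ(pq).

φ(pq) = (p−1)(q−1) = 96 · 330 = 31680.

31680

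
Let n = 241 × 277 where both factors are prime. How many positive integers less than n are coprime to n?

φ(66757) = 66757 · (1 − 1/241) · (1 − 1/277)
       = 66757 · 66240/66757 = 66240.

66240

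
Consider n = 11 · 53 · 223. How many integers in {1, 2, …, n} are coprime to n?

115440

φ(11) = 11 − 1 = 10.
φ(53) = 53 − 1 = 52.
φ(223) = 223 − 1 = 222.
Since φ is multiplicative, φ(130009) = 10 · 52 · 222 = 115440.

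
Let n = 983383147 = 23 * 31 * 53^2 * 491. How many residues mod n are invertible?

φ(983383147) = 983383147 · (1 − 1/23) · (1 − 1/31) · (1 − 1/53) · (1 − 1/491)
       = 983383147 · 16816800/18554399 = 891290400.

891290400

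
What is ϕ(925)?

720

First factor: 925 = 5^2 · 37.
φ(5^2) = 5^1·(5−1) = 5·4 = 20.
φ(37) = 37 − 1 = 36.
Multiply: 20 · 36 = 720.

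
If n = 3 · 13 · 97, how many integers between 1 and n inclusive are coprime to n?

2304

φ(3783) = 3783 · (1 − 1/3) · (1 − 1/13) · (1 − 1/97)
       = 3783 · 2304/3783 = 2304.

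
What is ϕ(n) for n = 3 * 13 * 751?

18000

φ(29289) = 29289 · (1 − 1/3) · (1 − 1/13) · (1 − 1/751)
       = 29289 · 18000/29289 = 18000.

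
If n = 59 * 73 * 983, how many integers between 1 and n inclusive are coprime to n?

φ(59) = 59 − 1 = 58.
φ(73) = 73 − 1 = 72.
φ(983) = 983 − 1 = 982.
Since φ is multiplicative, φ(4233781) = 58 · 72 · 982 = 4100832.

4100832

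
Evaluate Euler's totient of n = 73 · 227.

16272

φ(16571) = 16571 · (1 − 1/73) · (1 − 1/227)
       = 16571 · 16272/16571 = 16272.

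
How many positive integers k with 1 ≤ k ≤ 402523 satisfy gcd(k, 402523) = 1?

Factor 402523: 402523 = 11 · 23 · 37 · 43.
φ(11) = 11 − 1 = 10.
φ(23) = 23 − 1 = 22.
φ(37) = 37 − 1 = 36.
φ(43) = 43 − 1 = 42.
Multiply: 10 · 22 · 36 · 42 = 332640.

332640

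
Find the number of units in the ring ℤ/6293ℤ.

Factor 6293: 6293 = 7 * 29 * 31.
φ(6293) = 6293 · (1 − 1/7) · (1 − 1/29) · (1 − 1/31)
       = 6293 · 5040/6293 = 5040.

5040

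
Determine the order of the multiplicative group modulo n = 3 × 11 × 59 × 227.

262160

φ(441969) = 441969 · (1 − 1/3) · (1 − 1/11) · (1 − 1/59) · (1 − 1/227)
       = 441969 · 262160/441969 = 262160.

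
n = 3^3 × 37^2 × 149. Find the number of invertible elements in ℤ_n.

3548448

φ(5507487) = 5507487 · (1 − 1/3) · (1 − 1/37) · (1 − 1/149)
       = 5507487 · 10656/16539 = 3548448.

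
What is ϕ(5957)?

4752

Factor 5957: 5957 = 7 × 23 × 37.
φ(5957) = 5957 · (1 − 1/7) · (1 − 1/23) · (1 − 1/37)
       = 5957 · 4752/5957 = 4752.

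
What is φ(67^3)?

φ(67^3) = 67^2·(67−1) = 4489·66 = 296274.

296274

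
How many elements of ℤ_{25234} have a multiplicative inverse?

10800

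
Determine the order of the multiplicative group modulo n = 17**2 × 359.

φ(103751) = 103751 · (1 − 1/17) · (1 − 1/359)
       = 103751 · 5728/6103 = 97376.

97376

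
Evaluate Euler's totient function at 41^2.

1640

φ(1681) = 1681 · (1 − 1/41)
       = 1681 · 40/41 = 1640.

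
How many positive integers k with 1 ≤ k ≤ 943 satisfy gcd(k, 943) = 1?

880

Prime factorization: 943 = 23 · 41.
φ(23) = 23 − 1 = 22.
φ(41) = 41 − 1 = 40.
Since φ is multiplicative, φ(943) = 22 · 40 = 880.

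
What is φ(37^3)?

φ(50653) = 50653 · (1 − 1/37)
       = 50653 · 36/37 = 49284.

49284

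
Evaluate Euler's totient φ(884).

384

Factor 884: 884 = 2^2 × 13 × 17.
φ(884) = 884 · (1 − 1/2) · (1 − 1/13) · (1 − 1/17)
       = 884 · 192/442 = 384.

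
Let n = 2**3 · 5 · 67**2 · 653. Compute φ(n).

46130304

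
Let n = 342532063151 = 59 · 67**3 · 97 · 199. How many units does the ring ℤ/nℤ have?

326631419136

φ(342532063151) = 342532063151 · (1 − 1/59) · (1 − 1/67) · (1 − 1/97) · (1 − 1/199)
       = 342532063151 · 72762624/76304759 = 326631419136.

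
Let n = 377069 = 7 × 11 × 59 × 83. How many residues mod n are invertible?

φ(7) = 7 − 1 = 6.
φ(11) = 11 − 1 = 10.
φ(59) = 59 − 1 = 58.
φ(83) = 83 − 1 = 82.
φ(377069) = 6 × 10 × 58 × 82 = 285360.

285360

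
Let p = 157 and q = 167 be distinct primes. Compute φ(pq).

For distinct primes, φ(pq) = (p−1)(q−1) = 156 × 166 = 25896.

25896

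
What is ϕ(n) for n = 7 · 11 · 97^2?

φ(7) = 7 − 1 = 6.
φ(11) = 11 − 1 = 10.
φ(97^2) = 97^2 − 97^1 = 9409 − 97 = 9312.
φ(724493) = 6 × 10 × 9312 = 558720.

558720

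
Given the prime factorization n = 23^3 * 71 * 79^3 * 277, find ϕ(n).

109454660995680

φ(23^3) = 23^2·(23−1) = 529·22 = 11638.
φ(71) = 71 − 1 = 70.
φ(79^3) = 79^2·(79−1) = 6241·78 = 486798.
φ(277) = 277 − 1 = 276.
φ(117978508024171) = 11638 × 70 × 486798 × 276 = 109454660995680.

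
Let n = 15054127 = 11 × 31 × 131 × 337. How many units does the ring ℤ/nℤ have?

φ(15054127) = 15054127 · (1 − 1/11) · (1 − 1/31) · (1 − 1/131) · (1 − 1/337)
       = 15054127 · 13104000/15054127 = 13104000.

13104000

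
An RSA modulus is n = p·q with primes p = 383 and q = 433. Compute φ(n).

165024

φ(n) = (p − 1)(q − 1) = (383−1)(433−1) = 382·432 = 165024.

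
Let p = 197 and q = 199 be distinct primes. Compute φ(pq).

38808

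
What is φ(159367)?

First factor: 159367 = 13^2 · 23 · 41.
φ(13^2) = 13^2 − 13^1 = 169 − 13 = 156.
φ(23) = 23 − 1 = 22.
φ(41) = 41 − 1 = 40.
Multiply: 156 · 22 · 40 = 137280.

137280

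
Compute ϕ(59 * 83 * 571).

2710920

φ(59) = 59 − 1 = 58.
φ(83) = 83 − 1 = 82.
φ(571) = 571 − 1 = 570.
φ(2796187) = 58 × 82 × 570 = 2710920.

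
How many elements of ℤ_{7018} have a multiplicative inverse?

3080

First factor: 7018 = 2 * 11^2 * 29.
φ(7018) = 7018 · (1 − 1/2) · (1 − 1/11) · (1 − 1/29)
       = 7018 · 280/638 = 3080.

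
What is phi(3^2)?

6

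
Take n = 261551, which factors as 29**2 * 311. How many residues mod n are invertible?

251720

φ(261551) = 261551 · (1 − 1/29) · (1 − 1/311)
       = 261551 · 8680/9019 = 251720.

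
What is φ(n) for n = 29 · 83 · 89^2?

φ(29) = 29 − 1 = 28.
φ(83) = 83 − 1 = 82.
φ(89^2) = 89^1·(89−1) = 89·88 = 7832.
Since φ is multiplicative, φ(19065847) = 28 · 82 · 7832 = 17982272.

17982272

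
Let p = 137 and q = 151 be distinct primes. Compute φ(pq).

20400

φ(20687) = 20687 · (1 − 1/137) · (1 − 1/151)
       = 20687 · 20400/20687 = 20400.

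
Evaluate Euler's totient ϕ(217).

180

First factor: 217 = 7 × 31.
φ(7) = 7 − 1 = 6.
φ(31) = 31 − 1 = 30.
Since φ is multiplicative, φ(217) = 6 · 30 = 180.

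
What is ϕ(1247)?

1176

Factor 1247: 1247 = 29 × 43.
φ(1247) = 1247 · (1 − 1/29) · (1 − 1/43)
       = 1247 · 1176/1247 = 1176.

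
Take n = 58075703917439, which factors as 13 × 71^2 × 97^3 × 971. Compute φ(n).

52254545011200

φ(58075703917439) = 58075703917439 · (1 − 1/13) · (1 − 1/71) · (1 − 1/97) · (1 − 1/971)
       = 58075703917439 · 78220800/86934601 = 52254545011200.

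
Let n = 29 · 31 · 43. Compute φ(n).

35280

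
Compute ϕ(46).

Factor 46: 46 = 2 · 23.
φ(46) = 46 · (1 − 1/2) · (1 − 1/23)
       = 46 · 22/46 = 22.

22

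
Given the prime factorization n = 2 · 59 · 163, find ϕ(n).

9396

φ(19234) = 19234 · (1 − 1/2) · (1 − 1/59) · (1 − 1/163)
       = 19234 · 9396/19234 = 9396.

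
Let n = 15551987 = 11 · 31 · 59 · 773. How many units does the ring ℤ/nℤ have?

φ(15551987) = 15551987 · (1 − 1/11) · (1 − 1/31) · (1 − 1/59) · (1 − 1/773)
       = 15551987 · 13432800/15551987 = 13432800.

13432800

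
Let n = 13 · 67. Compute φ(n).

φ(13) = 13 − 1 = 12.
φ(67) = 67 − 1 = 66.
φ(871) = 12 × 66 = 792.

792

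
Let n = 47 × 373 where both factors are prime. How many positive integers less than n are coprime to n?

17112

φ(47) = 47 − 1 = 46.
φ(373) = 373 − 1 = 372.
Since φ is multiplicative, φ(17531) = 46 · 372 = 17112.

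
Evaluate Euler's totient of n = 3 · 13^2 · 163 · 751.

φ(62063391) = 62063391 · (1 − 1/3) · (1 − 1/13) · (1 − 1/163) · (1 − 1/751)
       = 62063391 · 2916000/4774107 = 37908000.

37908000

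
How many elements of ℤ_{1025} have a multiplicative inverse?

800

Factor 1025: 1025 = 5^2 * 41.
φ(5^2) = 5^1·(5−1) = 5·4 = 20.
φ(41) = 41 − 1 = 40.
Since φ is multiplicative, φ(1025) = 20 · 40 = 800.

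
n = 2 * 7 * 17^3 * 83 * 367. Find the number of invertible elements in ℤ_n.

832652928

φ(2) = 2 − 1 = 1.
φ(7) = 7 − 1 = 6.
φ(17^3) = 17^3 − 17^2 = 4913 − 289 = 4624.
φ(83) = 83 − 1 = 82.
φ(367) = 367 − 1 = 366.
φ(2095168502) = 1 × 6 × 4624 × 82 × 366 = 832652928.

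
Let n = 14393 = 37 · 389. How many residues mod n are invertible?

13968

φ(14393) = 14393 · (1 − 1/37) · (1 − 1/389)
       = 14393 · 13968/14393 = 13968.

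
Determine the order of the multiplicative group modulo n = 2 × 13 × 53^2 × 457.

φ(2) = 2 − 1 = 1.
φ(13) = 13 − 1 = 12.
φ(53^2) = 53^2 − 53^1 = 2809 − 53 = 2756.
φ(457) = 457 − 1 = 456.
Multiply: 1 · 12 · 2756 · 456 = 15080832.

15080832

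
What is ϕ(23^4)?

φ(279841) = 279841 · (1 − 1/23)
       = 279841 · 22/23 = 267674.

267674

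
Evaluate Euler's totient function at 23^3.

φ(12167) = 12167 · (1 − 1/23)
       = 12167 · 22/23 = 11638.

11638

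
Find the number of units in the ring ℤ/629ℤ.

576

Factor 629: 629 = 17 · 37.
φ(17) = 17 − 1 = 16.
φ(37) = 37 − 1 = 36.
Multiply: 16 · 36 = 576.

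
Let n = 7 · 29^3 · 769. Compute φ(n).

φ(131285987) = 131285987 · (1 − 1/7) · (1 − 1/29) · (1 − 1/769)
       = 131285987 · 129024/156107 = 108509184.

108509184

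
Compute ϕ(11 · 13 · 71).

8400

φ(10153) = 10153 · (1 − 1/11) · (1 − 1/13) · (1 − 1/71)
       = 10153 · 8400/10153 = 8400.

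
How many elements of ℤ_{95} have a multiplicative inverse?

95 = 5 * 19.
φ(95) = 95 · (1 − 1/5) · (1 − 1/19)
       = 95 · 72/95 = 72.

72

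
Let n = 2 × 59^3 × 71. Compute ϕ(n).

φ(2) = 2 − 1 = 1.
φ(59^3) = 59^3 − 59^2 = 205379 − 3481 = 201898.
φ(71) = 71 − 1 = 70.
Since φ is multiplicative, φ(29163818) = 1 · 201898 · 70 = 14132860.

14132860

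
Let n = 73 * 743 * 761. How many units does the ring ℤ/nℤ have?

40602240

φ(41275879) = 41275879 · (1 − 1/73) · (1 − 1/743) · (1 − 1/761)
       = 41275879 · 40602240/41275879 = 40602240.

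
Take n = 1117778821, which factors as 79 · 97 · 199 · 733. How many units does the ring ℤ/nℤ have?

φ(79) = 79 − 1 = 78.
φ(97) = 97 − 1 = 96.
φ(199) = 199 − 1 = 198.
φ(733) = 733 − 1 = 732.
Since φ is multiplicative, φ(1117778821) = 78 · 96 · 198 · 732 = 1085280768.

1085280768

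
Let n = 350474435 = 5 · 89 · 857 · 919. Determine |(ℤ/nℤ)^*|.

276604416

φ(350474435) = 350474435 · (1 − 1/5) · (1 − 1/89) · (1 − 1/857) · (1 − 1/919)
       = 350474435 · 276604416/350474435 = 276604416.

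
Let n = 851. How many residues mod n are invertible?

Factor 851: 851 = 23 · 37.
φ(851) = 851 · (1 − 1/23) · (1 − 1/37)
       = 851 · 792/851 = 792.

792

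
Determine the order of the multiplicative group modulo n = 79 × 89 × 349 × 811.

1934824320

φ(79) = 79 − 1 = 78.
φ(89) = 89 − 1 = 88.
φ(349) = 349 − 1 = 348.
φ(811) = 811 − 1 = 810.
φ(1990047209) = 78 × 88 × 348 × 810 = 1934824320.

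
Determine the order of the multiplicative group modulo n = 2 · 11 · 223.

2220

φ(4906) = 4906 · (1 − 1/2) · (1 − 1/11) · (1 − 1/223)
       = 4906 · 2220/4906 = 2220.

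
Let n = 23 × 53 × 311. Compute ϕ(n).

354640

φ(379109) = 379109 · (1 − 1/23) · (1 − 1/53) · (1 − 1/311)
       = 379109 · 354640/379109 = 354640.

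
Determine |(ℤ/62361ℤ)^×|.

37440

Prime factorization: 62361 = 3**2 · 13**2 · 41.
φ(3^2) = 3^1·(3−1) = 3·2 = 6.
φ(13^2) = 13^1·(13−1) = 13·12 = 156.
φ(41) = 41 − 1 = 40.
Since φ is multiplicative, φ(62361) = 6 · 156 · 40 = 37440.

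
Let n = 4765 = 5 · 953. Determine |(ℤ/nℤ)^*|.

3808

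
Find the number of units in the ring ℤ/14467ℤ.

12672

14467 = 17 · 23 · 37.
φ(17) = 17 − 1 = 16.
φ(23) = 23 − 1 = 22.
φ(37) = 37 − 1 = 36.
Since φ is multiplicative, φ(14467) = 16 · 22 · 36 = 12672.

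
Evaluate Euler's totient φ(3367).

First factor: 3367 = 7 · 13 · 37.
φ(7) = 7 − 1 = 6.
φ(13) = 13 − 1 = 12.
φ(37) = 37 − 1 = 36.
Multiply: 6 · 12 · 36 = 2592.

2592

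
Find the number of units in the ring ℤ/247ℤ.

216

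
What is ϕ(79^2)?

φ(79^2) = 79^1·(79−1) = 79·78 = 6162.

6162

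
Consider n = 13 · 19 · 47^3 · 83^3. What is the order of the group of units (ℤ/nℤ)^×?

φ(13) = 13 − 1 = 12.
φ(19) = 19 − 1 = 18.
φ(47^3) = 47^3 − 47^2 = 103823 − 2209 = 101614.
φ(83^3) = 83^3 − 83^2 = 571787 − 6889 = 564898.
φ(14663066500147) = 12 × 18 × 101614 × 564898 = 12398733800352.

12398733800352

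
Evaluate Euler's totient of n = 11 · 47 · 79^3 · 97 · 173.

3697483944960

φ(11) = 11 − 1 = 10.
φ(47) = 47 − 1 = 46.
φ(79^3) = 79^3 − 79^2 = 493039 − 6241 = 486798.
φ(97) = 97 − 1 = 96.
φ(173) = 173 − 1 = 172.
Since φ is multiplicative, φ(4277496416303) = 10 · 46 · 486798 · 96 · 172 = 3697483944960.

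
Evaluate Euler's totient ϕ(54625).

Factor 54625: 54625 = 5**3 × 19 × 23.
φ(54625) = 54625 · (1 − 1/5) · (1 − 1/19) · (1 − 1/23)
       = 54625 · 1584/2185 = 39600.

39600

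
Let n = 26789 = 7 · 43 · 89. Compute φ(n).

22176

φ(26789) = 26789 · (1 − 1/7) · (1 − 1/43) · (1 − 1/89)
       = 26789 · 22176/26789 = 22176.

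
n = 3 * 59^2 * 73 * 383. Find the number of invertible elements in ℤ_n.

φ(3) = 3 − 1 = 2.
φ(59^2) = 59^2 − 59^1 = 3481 − 59 = 3422.
φ(73) = 73 − 1 = 72.
φ(383) = 383 − 1 = 382.
φ(291975837) = 2 × 3422 × 72 × 382 = 188237376.

188237376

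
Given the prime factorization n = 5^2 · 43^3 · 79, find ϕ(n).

φ(157026325) = 157026325 · (1 − 1/5) · (1 − 1/43) · (1 − 1/79)
       = 157026325 · 13104/16985 = 121146480.

121146480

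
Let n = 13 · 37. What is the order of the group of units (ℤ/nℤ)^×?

φ(481) = 481 · (1 − 1/13) · (1 − 1/37)
       = 481 · 432/481 = 432.

432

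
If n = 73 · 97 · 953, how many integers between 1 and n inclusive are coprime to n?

φ(73) = 73 − 1 = 72.
φ(97) = 97 − 1 = 96.
φ(953) = 953 − 1 = 952.
φ(6748193) = 72 × 96 × 952 = 6580224.

6580224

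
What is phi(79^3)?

486798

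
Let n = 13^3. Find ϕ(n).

2028

φ(2197) = 2197 · (1 − 1/13)
       = 2197 · 12/13 = 2028.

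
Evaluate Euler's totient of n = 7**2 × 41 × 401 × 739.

495936000

φ(595345051) = 595345051 · (1 − 1/7) · (1 − 1/41) · (1 − 1/401) · (1 − 1/739)
       = 595345051 · 70848000/85049293 = 495936000.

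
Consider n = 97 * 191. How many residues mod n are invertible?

18240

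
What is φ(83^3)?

564898

φ(83^3) = 83^2·(83−1) = 6889·82 = 564898.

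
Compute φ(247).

First factor: 247 = 13 * 19.
φ(247) = 247 · (1 − 1/13) · (1 − 1/19)
       = 247 · 216/247 = 216.

216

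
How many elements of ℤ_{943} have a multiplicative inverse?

880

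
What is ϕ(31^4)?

893730

φ(923521) = 923521 · (1 − 1/31)
       = 923521 · 30/31 = 893730.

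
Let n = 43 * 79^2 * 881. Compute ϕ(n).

227747520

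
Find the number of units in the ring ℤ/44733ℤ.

25920

Factor 44733: 44733 = 3 · 13 · 31 · 37.
φ(3) = 3 − 1 = 2.
φ(13) = 13 − 1 = 12.
φ(31) = 31 − 1 = 30.
φ(37) = 37 − 1 = 36.
Multiply: 2 · 12 · 30 · 36 = 25920.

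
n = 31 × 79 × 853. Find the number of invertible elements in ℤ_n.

1993680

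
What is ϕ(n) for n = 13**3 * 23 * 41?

1784640

φ(2071771) = 2071771 · (1 − 1/13) · (1 − 1/23) · (1 − 1/41)
       = 2071771 · 10560/12259 = 1784640.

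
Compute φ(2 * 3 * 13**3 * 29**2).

φ(11086062) = 11086062 · (1 − 1/2) · (1 − 1/3) · (1 − 1/13) · (1 − 1/29)
       = 11086062 · 672/2262 = 3293472.

3293472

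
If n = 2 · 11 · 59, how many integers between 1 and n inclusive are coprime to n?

580

φ(1298) = 1298 · (1 − 1/2) · (1 − 1/11) · (1 − 1/59)
       = 1298 · 580/1298 = 580.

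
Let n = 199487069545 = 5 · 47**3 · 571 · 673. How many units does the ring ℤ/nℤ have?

φ(5) = 5 − 1 = 4.
φ(47^3) = 47^3 − 47^2 = 103823 − 2209 = 101614.
φ(571) = 571 − 1 = 570.
φ(673) = 673 − 1 = 672.
Multiply: 4 · 101614 · 570 · 672 = 155688906240.

155688906240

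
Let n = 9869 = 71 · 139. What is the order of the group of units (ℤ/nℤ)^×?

9660

φ(9869) = 9869 · (1 − 1/71) · (1 − 1/139)
       = 9869 · 9660/9869 = 9660.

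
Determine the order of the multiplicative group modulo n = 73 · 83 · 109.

φ(73) = 73 − 1 = 72.
φ(83) = 83 − 1 = 82.
φ(109) = 109 − 1 = 108.
Multiply: 72 · 82 · 108 = 637632.

637632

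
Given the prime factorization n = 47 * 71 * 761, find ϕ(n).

φ(2539457) = 2539457 · (1 − 1/47) · (1 − 1/71) · (1 − 1/761)
       = 2539457 · 2447200/2539457 = 2447200.

2447200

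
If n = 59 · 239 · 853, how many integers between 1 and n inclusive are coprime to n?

φ(12028153) = 12028153 · (1 − 1/59) · (1 − 1/239) · (1 − 1/853)
       = 12028153 · 11761008/12028153 = 11761008.

11761008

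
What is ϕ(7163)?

First factor: 7163 = 13 · 19 · 29.
φ(7163) = 7163 · (1 − 1/13) · (1 − 1/19) · (1 − 1/29)
       = 7163 · 6048/7163 = 6048.

6048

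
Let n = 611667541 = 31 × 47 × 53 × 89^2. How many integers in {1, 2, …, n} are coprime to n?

562024320

φ(611667541) = 611667541 · (1 − 1/31) · (1 − 1/47) · (1 − 1/53) · (1 − 1/89)
       = 611667541 · 6314880/6872669 = 562024320.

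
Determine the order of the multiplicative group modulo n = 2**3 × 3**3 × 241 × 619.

φ(2^3) = 2^3 − 2^2 = 8 − 4 = 4.
φ(3^3) = 3^2·(3−1) = 9·2 = 18.
φ(241) = 241 − 1 = 240.
φ(619) = 619 − 1 = 618.
φ(32222664) = 4 × 18 × 240 × 618 = 10679040.

10679040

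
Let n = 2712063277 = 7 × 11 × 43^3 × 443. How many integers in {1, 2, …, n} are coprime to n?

φ(2712063277) = 2712063277 · (1 − 1/7) · (1 − 1/11) · (1 − 1/43) · (1 − 1/443)
       = 2712063277 · 1113840/1466773 = 2059490160.

2059490160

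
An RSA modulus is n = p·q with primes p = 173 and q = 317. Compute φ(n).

54352

For distinct primes, φ(pq) = (p−1)(q−1) = 172 × 316 = 54352.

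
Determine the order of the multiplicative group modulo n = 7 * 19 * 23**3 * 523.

φ(7) = 7 − 1 = 6.
φ(19) = 19 − 1 = 18.
φ(23^3) = 23^3 − 23^2 = 12167 − 529 = 11638.
φ(523) = 523 − 1 = 522.
φ(846324353) = 6 × 18 × 11638 × 522 = 656103888.

656103888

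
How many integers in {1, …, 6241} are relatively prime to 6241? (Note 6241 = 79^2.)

φ(6241) = 6241 · (1 − 1/79)
       = 6241 · 78/79 = 6162.

6162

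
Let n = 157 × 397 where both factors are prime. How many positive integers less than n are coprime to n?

For distinct primes, φ(pq) = (p−1)(q−1) = 156 × 396 = 61776.

61776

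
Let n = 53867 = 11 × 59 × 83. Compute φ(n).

47560

φ(53867) = 53867 · (1 − 1/11) · (1 − 1/59) · (1 − 1/83)
       = 53867 · 47560/53867 = 47560.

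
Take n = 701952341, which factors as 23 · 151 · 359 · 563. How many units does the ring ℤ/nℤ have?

φ(701952341) = 701952341 · (1 − 1/23) · (1 − 1/151) · (1 − 1/359) · (1 − 1/563)
       = 701952341 · 663946800/701952341 = 663946800.

663946800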